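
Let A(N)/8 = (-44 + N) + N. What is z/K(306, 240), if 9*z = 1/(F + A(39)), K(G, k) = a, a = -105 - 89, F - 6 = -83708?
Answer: 1/145668780 ≈ 6.8649e-9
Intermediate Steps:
F = -83702 (F = 6 - 83708 = -83702)
a = -194
A(N) = -352 + 16*N (A(N) = 8*((-44 + N) + N) = 8*(-44 + 2*N) = -352 + 16*N)
K(G, k) = -194
z = -1/750870 (z = 1/(9*(-83702 + (-352 + 16*39))) = 1/(9*(-83702 + (-352 + 624))) = 1/(9*(-83702 + 272)) = (1/9)/(-83430) = (1/9)*(-1/83430) = -1/750870 ≈ -1.3318e-6)
z/K(306, 240) = -1/750870/(-194) = -1/750870*(-1/194) = 1/145668780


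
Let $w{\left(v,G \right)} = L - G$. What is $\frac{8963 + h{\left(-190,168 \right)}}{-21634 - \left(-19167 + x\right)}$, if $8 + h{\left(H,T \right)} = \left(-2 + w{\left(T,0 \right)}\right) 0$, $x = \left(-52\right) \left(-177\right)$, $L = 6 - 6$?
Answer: $- \frac{8955}{11671} \approx -0.76729$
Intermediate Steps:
$L = 0$ ($L = 6 - 6 = 0$)
$x = 9204$
$w{\left(v,G \right)} = - G$ ($w{\left(v,G \right)} = 0 - G = - G$)
$h{\left(H,T \right)} = -8$ ($h{\left(H,T \right)} = -8 + \left(-2 - 0\right) 0 = -8 + \left(-2 + 0\right) 0 = -8 - 0 = -8 + 0 = -8$)
$\frac{8963 + h{\left(-190,168 \right)}}{-21634 - \left(-19167 + x\right)} = \frac{8963 - 8}{-21634 + \left(19167 - 9204\right)} = \frac{8955}{-21634 + \left(19167 - 9204\right)} = \frac{8955}{-21634 + 9963} = \frac{8955}{-11671} = 8955 \left(- \frac{1}{11671}\right) = - \frac{8955}{11671}$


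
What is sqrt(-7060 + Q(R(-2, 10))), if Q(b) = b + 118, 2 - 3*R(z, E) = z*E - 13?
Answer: I*sqrt(62373)/3 ≈ 83.249*I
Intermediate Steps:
R(z, E) = 5 - E*z/3 (R(z, E) = 2/3 - (z*E - 13)/3 = 2/3 - (E*z - 13)/3 = 2/3 - (-13 + E*z)/3 = 2/3 + (13/3 - E*z/3) = 5 - E*z/3)
Q(b) = 118 + b
sqrt(-7060 + Q(R(-2, 10))) = sqrt(-7060 + (118 + (5 - 1/3*10*(-2)))) = sqrt(-7060 + (118 + (5 + 20/3))) = sqrt(-7060 + (118 + 35/3)) = sqrt(-7060 + 389/3) = sqrt(-20791/3) = I*sqrt(62373)/3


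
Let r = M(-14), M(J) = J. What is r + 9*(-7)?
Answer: -77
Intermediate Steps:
r = -14
r + 9*(-7) = -14 + 9*(-7) = -14 - 63 = -77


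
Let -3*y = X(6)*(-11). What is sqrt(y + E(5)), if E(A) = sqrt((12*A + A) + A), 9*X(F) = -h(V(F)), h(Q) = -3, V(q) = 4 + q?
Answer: sqrt(11 + 9*sqrt(70))/3 ≈ 3.0966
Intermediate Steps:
X(F) = 1/3 (X(F) = (-1*(-3))/9 = (1/9)*3 = 1/3)
E(A) = sqrt(14)*sqrt(A) (E(A) = sqrt(13*A + A) = sqrt(14*A) = sqrt(14)*sqrt(A))
y = 11/9 (y = -(-11)/9 = -1/3*(-11/3) = 11/9 ≈ 1.2222)
sqrt(y + E(5)) = sqrt(11/9 + sqrt(14)*sqrt(5)) = sqrt(11/9 + sqrt(70))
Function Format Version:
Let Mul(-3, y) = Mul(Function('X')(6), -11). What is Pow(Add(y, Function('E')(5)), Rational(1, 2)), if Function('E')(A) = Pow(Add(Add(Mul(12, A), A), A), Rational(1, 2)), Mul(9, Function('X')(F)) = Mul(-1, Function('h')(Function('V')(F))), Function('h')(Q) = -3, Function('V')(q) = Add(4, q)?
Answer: Mul(Rational(1, 3), Pow(Add(11, Mul(9, Pow(70, Rational(1, 2)))), Rational(1, 2))) ≈ 3.0966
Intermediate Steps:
Function('X')(F) = Rational(1, 3) (Function('X')(F) = Mul(Rational(1, 9), Mul(-1, -3)) = Mul(Rational(1, 9), 3) = Rational(1, 3))
Function('E')(A) = Mul(Pow(14, Rational(1, 2)), Pow(A, Rational(1, 2))) (Function('E')(A) = Pow(Add(Mul(13, A), A), Rational(1, 2)) = Pow(Mul(14, A), Rational(1, 2)) = Mul(Pow(14, Rational(1, 2)), Pow(A, Rational(1, 2))))
y = Rational(11, 9) (y = Mul(Rational(-1, 3), Mul(Rational(1, 3), -11)) = Mul(Rational(-1, 3), Rational(-11, 3)) = Rational(11, 9) ≈ 1.2222)
Pow(Add(y, Function('E')(5)), Rational(1, 2)) = Pow(Add(Rational(11, 9), Mul(Pow(14, Rational(1, 2)), Pow(5, Rational(1, 2)))), Rational(1, 2)) = Pow(Add(Rational(11, 9), Pow(70, Rational(1, 2))), Rational(1, 2))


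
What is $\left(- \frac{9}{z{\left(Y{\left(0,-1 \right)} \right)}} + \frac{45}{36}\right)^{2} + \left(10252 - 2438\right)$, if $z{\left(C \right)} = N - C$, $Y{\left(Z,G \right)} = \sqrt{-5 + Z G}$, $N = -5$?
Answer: $\frac{3 \left(- 417346 i + 208475 \sqrt{5}\right)}{80 \left(\sqrt{5} - 2 i\right)} \approx 7821.1 - 3.6895 i$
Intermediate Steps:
$Y{\left(Z,G \right)} = \sqrt{-5 + G Z}$
$z{\left(C \right)} = -5 - C$
$\left(- \frac{9}{z{\left(Y{\left(0,-1 \right)} \right)}} + \frac{45}{36}\right)^{2} + \left(10252 - 2438\right) = \left(- \frac{9}{-5 - \sqrt{-5 - 0}} + \frac{45}{36}\right)^{2} + \left(10252 - 2438\right) = \left(- \frac{9}{-5 - \sqrt{-5 + 0}} + 45 \cdot \frac{1}{36}\right)^{2} + 7814 = \left(- \frac{9}{-5 - \sqrt{-5}} + \frac{5}{4}\right)^{2} + 7814 = \left(- \frac{9}{-5 - i \sqrt{5}} + \frac{5}{4}\right)^{2} + 7814 = \left(\frac{5}{4} - \frac{9}{-5 - i \sqrt{5}}\right)^{2} + 7814 = 7814 + \left(\frac{5}{4} - \frac{9}{-5 - i \sqrt{5}}\right)^{2}$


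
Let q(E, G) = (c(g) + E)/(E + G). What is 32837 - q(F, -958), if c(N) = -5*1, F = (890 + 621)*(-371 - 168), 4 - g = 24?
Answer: 26774048485/815387 ≈ 32836.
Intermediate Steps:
g = -20 (g = 4 - 1*24 = 4 - 24 = -20)
F = -814429 (F = 1511*(-539) = -814429)
c(N) = -5
q(E, G) = (-5 + E)/(E + G)
32837 - q(F, -958) = 32837 - (-5 - 814429)/(-814429 - 958) = 32837 - (-814434)/(-815387) = 32837 - (-1)*(-814434)/815387 = 32837 - 1*814434/815387 = 32837 - 814434/815387 = 26774048485/815387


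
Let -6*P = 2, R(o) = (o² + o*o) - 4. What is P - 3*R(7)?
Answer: -847/3 ≈ -282.33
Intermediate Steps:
R(o) = -4 + 2*o² (R(o) = (o² + o²) - 4 = 2*o² - 4 = -4 + 2*o²)
P = -⅓ (P = -⅙*2 = -⅓ ≈ -0.33333)
P - 3*R(7) = -⅓ - 3*(-4 + 2*7²) = -⅓ - 3*(-4 + 2*49) = -⅓ - 3*(-4 + 98) = -⅓ - 3*94 = -⅓ - 282 = -847/3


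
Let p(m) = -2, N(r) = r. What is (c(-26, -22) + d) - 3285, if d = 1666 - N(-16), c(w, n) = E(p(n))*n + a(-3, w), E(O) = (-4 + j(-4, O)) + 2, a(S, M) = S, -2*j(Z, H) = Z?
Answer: -1606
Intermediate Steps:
j(Z, H) = -Z/2
E(O) = 0 (E(O) = (-4 - ½*(-4)) + 2 = (-4 + 2) + 2 = -2 + 2 = 0)
c(w, n) = -3 (c(w, n) = 0*n - 3 = 0 - 3 = -3)
d = 1682 (d = 1666 - 1*(-16) = 1666 + 16 = 1682)
(c(-26, -22) + d) - 3285 = (-3 + 1682) - 3285 = 1679 - 3285 = -1606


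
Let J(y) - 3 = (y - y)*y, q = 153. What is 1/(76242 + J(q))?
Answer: 1/76245 ≈ 1.3116e-5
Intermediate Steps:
J(y) = 3 (J(y) = 3 + (y - y)*y = 3 + 0*y = 3 + 0 = 3)
1/(76242 + J(q)) = 1/(76242 + 3) = 1/76245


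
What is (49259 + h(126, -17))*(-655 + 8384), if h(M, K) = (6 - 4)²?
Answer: 380753727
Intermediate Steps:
h(M, K) = 4 (h(M, K) = 2² = 4)
(49259 + h(126, -17))*(-655 + 8384) = (49259 + 4)*(-655 + 8384) = 49263*7729 = 380753727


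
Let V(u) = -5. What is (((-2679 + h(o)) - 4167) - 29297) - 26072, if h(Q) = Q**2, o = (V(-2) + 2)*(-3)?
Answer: -62134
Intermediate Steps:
o = 9 (o = (-5 + 2)*(-3) = -3*(-3) = 9)
(((-2679 + h(o)) - 4167) - 29297) - 26072 = (((-2679 + 9**2) - 4167) - 29297) - 26072 = (((-2679 + 81) - 4167) - 29297) - 26072 = ((-2598 - 4167) - 29297) - 26072 = (-6765 - 29297) - 26072 = -36062 - 26072 = -62134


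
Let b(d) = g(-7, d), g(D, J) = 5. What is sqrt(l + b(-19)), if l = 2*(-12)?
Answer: I*sqrt(19) ≈ 4.3589*I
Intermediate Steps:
b(d) = 5
l = -24
sqrt(l + b(-19)) = sqrt(-24 + 5) = sqrt(-19) = I*sqrt(19)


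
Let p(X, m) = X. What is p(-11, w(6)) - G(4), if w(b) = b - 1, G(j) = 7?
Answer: -18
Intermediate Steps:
w(b) = -1 + b
p(-11, w(6)) - G(4) = -11 - 1*7 = -11 - 7 = -18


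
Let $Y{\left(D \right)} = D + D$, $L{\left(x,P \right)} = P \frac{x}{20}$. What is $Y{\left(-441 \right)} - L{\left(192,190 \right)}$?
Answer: $-2706$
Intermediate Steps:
$L{\left(x,P \right)} = \frac{P x}{20}$ ($L{\left(x,P \right)} = P x \frac{1}{20} = P \frac{x}{20} = \frac{P x}{20}$)
$Y{\left(D \right)} = 2 D$
$Y{\left(-441 \right)} - L{\left(192,190 \right)} = 2 \left(-441\right) - \frac{1}{20} \cdot 190 \cdot 192 = -882 - 1824 = -2706$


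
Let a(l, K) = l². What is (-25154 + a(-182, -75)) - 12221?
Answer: -4251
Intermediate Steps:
(-25154 + a(-182, -75)) - 12221 = (-25154 + (-182)²) - 12221 = (-25154 + 33124) - 12221 = 7970 - 12221 = -4251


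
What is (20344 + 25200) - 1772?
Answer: 43772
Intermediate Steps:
(20344 + 25200) - 1772 = 45544 - 1772 = 43772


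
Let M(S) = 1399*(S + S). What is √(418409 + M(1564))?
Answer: √4794481 ≈ 2189.6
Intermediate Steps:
M(S) = 2798*S (M(S) = 1399*(2*S) = 2798*S)
√(418409 + M(1564)) = √(418409 + 2798*1564) = √(418409 + 4376072) = √4794481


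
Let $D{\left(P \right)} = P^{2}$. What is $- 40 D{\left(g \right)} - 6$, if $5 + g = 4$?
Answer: $-46$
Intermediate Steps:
$g = -1$ ($g = -5 + 4 = -1$)
$- 40 D{\left(g \right)} - 6 = - 40 \left(-1\right)^{2} - 6 = \left(-40\right) 1 - 6 = -40 - 6 = -46$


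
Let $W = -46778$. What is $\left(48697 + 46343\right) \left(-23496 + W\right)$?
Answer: $-6678840960$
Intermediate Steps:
$\left(48697 + 46343\right) \left(-23496 + W\right) = \left(48697 + 46343\right) \left(-23496 - 46778\right) = 95040 \left(-70274\right) = -6678840960$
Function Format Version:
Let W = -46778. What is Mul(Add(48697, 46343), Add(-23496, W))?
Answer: -6678840960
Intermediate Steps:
Mul(Add(48697, 46343), Add(-23496, W)) = Mul(Add(48697, 46343), Add(-23496, -46778)) = Mul(95040, -70274) = -6678840960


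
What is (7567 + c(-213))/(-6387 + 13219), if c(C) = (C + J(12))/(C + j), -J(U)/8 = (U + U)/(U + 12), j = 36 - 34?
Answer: 13089/11816 ≈ 1.1077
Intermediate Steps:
j = 2
J(U) = -16*U/(12 + U) (J(U) = -8*(U + U)/(U + 12) = -8*2*U/(12 + U) = -16*U/(12 + U))
c(C) = (-8 + C)/(2 + C) (c(C) = (C - 16*12/(12 + 12))/(C + 2) = (C - 16*12/24)/(2 + C) = (C - 16*12*1/24)/(2 + C) = (C - 8)/(2 + C) = (-8 + C)/(2 + C))
(7567 + c(-213))/(-6387 + 13219) = (7567 + (-8 - 213)/(2 - 213))/(-6387 + 13219) = (7567 - 221/(-211))/6832 = (7567 - 1/211*(-221))*(1/6832) = (7567 + 221/211)*(1/6832) = (1596858/211)*(1/6832) = 13089/11816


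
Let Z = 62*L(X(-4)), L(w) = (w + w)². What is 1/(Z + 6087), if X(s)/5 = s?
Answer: 1/105287 ≈ 9.4978e-6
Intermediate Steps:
X(s) = 5*s
L(w) = 4*w² (L(w) = (2*w)² = 4*w²)
Z = 99200 (Z = 62*(4*(5*(-4))²) = 62*(4*(-20)²) = 62*(4*400) = 62*1600 = 99200)
1/(Z + 6087) = 1/(99200 + 6087) = 1/105287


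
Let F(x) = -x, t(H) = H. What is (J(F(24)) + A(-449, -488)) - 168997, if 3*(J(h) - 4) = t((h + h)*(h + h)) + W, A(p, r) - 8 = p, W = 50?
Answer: -505948/3 ≈ -1.6865e+5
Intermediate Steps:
A(p, r) = 8 + p
J(h) = 62/3 + 4*h**2/3 (J(h) = 4 + ((h + h)*(h + h) + 50)/3 = 4 + ((2*h)*(2*h) + 50)/3 = 4 + (4*h**2 + 50)/3 = 4 + (50 + 4*h**2)/3 = 4 + (50/3 + 4*h**2/3) = 62/3 + 4*h**2/3)
(J(F(24)) + A(-449, -488)) - 168997 = ((62/3 + 4*(-1*24)**2/3) + (8 - 449)) - 168997 = ((62/3 + (4/3)*(-24)**2) - 441) - 168997 = ((62/3 + (4/3)*576) - 441) - 168997 = ((62/3 + 768) - 441) - 168997 = (2366/3 - 441) - 168997 = 1043/3 - 168997 = -505948/3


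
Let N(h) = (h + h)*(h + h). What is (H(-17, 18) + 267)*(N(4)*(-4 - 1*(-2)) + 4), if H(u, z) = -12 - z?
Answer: -29388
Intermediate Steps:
N(h) = 4*h**2 (N(h) = (2*h)*(2*h) = 4*h**2)
(H(-17, 18) + 267)*(N(4)*(-4 - 1*(-2)) + 4) = ((-12 - 1*18) + 267)*((4*4**2)*(-4 - 1*(-2)) + 4) = ((-12 - 18) + 267)*((4*16)*(-4 + 2) + 4) = (-30 + 267)*(64*(-2) + 4) = 237*(-128 + 4) = 237*(-124) = -29388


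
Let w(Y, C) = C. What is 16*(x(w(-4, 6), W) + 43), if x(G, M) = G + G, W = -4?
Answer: 880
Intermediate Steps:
x(G, M) = 2*G
16*(x(w(-4, 6), W) + 43) = 16*(2*6 + 43) = 16*(12 + 43) = 16*55 = 880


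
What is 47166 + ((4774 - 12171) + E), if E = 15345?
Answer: 55114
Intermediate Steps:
47166 + ((4774 - 12171) + E) = 47166 + ((4774 - 12171) + 15345) = 47166 + (-7397 + 15345) = 47166 + 7948 = 55114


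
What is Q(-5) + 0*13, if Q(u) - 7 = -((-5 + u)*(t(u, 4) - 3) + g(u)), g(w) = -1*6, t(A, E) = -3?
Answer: -47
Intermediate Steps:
g(w) = -6
Q(u) = -17 + 6*u (Q(u) = 7 - ((-5 + u)*(-3 - 3) - 6) = 7 - ((-5 + u)*(-6) - 6) = 7 - ((30 - 6*u) - 6) = 7 - (24 - 6*u) = 7 + (-24 + 6*u) = -17 + 6*u)
Q(-5) + 0*13 = (-17 + 6*(-5)) + 0*13 = (-17 - 30) + 0 = -47 + 0 = -47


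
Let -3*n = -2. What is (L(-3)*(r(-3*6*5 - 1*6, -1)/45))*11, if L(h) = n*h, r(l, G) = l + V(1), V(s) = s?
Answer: 418/9 ≈ 46.444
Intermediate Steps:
n = 2/3 (n = -1/3*(-2) = 2/3 ≈ 0.66667)
r(l, G) = 1 + l (r(l, G) = l + 1 = 1 + l)
L(h) = 2*h/3
(L(-3)*(r(-3*6*5 - 1*6, -1)/45))*11 = (((2/3)*(-3))*((1 + (-3*6*5 - 1*6))/45))*11 = -2*(1 + (-18*5 - 6))/45*11 = -2*(1 + (-90 - 6))/45*11 = -2*(1 - 96)/45*11 = -(-190)/45*11 = -2*(-19/9)*11 = (38/9)*11 = 418/9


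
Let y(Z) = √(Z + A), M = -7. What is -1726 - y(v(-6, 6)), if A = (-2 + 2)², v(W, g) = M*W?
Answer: -1726 - √42 ≈ -1732.5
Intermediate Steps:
v(W, g) = -7*W
A = 0 (A = 0² = 0)
y(Z) = √Z (y(Z) = √(Z + 0) = √Z)
-1726 - y(v(-6, 6)) = -1726 - √(-7*(-6)) = -1726 - √42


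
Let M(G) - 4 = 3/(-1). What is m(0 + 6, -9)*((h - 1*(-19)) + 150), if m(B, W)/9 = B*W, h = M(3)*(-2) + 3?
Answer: -82620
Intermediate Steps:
M(G) = 1 (M(G) = 4 + 3/(-1) = 4 + 3*(-1) = 4 - 3 = 1)
h = 1 (h = 1*(-2) + 3 = -2 + 3 = 1)
m(B, W) = 9*B*W (m(B, W) = 9*(B*W) = 9*B*W)
m(0 + 6, -9)*((h - 1*(-19)) + 150) = (9*(0 + 6)*(-9))*((1 - 1*(-19)) + 150) = (9*6*(-9))*((1 + 19) + 150) = -486*(20 + 150) = -486*170 = -82620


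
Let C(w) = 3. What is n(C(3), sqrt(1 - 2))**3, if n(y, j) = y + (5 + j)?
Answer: (8 + I)**3 ≈ 488.0 + 191.0*I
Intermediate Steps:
n(y, j) = 5 + j + y
n(C(3), sqrt(1 - 2))**3 = (5 + sqrt(1 - 2) + 3)**3 = (5 + sqrt(-1) + 3)**3 = (5 + I + 3)**3 = (8 + I)**3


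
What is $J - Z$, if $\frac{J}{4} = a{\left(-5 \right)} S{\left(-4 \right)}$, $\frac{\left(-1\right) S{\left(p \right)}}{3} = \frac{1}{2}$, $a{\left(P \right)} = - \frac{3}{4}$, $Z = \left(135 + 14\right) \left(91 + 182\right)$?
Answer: $- \frac{81345}{2} \approx -40673.0$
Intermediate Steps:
$Z = 40677$ ($Z = 149 \cdot 273 = 40677$)
$a{\left(P \right)} = - \frac{3}{4}$ ($a{\left(P \right)} = \left(-3\right) \frac{1}{4} = - \frac{3}{4}$)
$S{\left(p \right)} = - \frac{3}{2}$
$J = \frac{9}{2}$ ($J = 4 \left(\left(- \frac{3}{4}\right) \left(- \frac{3}{2}\right)\right) = 4 \cdot \frac{9}{8} = \frac{9}{2} \approx 4.5$)
$J - Z = \frac{9}{2} - 40677 = - \frac{81345}{2}$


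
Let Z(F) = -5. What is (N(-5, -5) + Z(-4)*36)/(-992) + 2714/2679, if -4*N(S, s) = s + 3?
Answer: 6346337/5315136 ≈ 1.1940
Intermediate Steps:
N(S, s) = -3/4 - s/4 (N(S, s) = -(s + 3)/4 = -(3 + s)/4 = -3/4 - s/4)
(N(-5, -5) + Z(-4)*36)/(-992) + 2714/2679 = ((-3/4 - 1/4*(-5)) - 5*36)/(-992) + 2714/2679 = ((-3/4 + 5/4) - 180)*(-1/992) + 2714*(1/2679) = (1/2 - 180)*(-1/992) + 2714/2679 = -359/2*(-1/992) + 2714/2679 = 359/1984 + 2714/2679 = 6346337/5315136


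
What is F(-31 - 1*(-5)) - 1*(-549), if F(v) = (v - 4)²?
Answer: 1449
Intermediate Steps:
F(v) = (-4 + v)²
F(-31 - 1*(-5)) - 1*(-549) = (-4 + (-31 - 1*(-5)))² - 1*(-549) = (-4 + (-31 + 5))² + 549 = (-4 - 26)² + 549 = (-30)² + 549 = 900 + 549 = 1449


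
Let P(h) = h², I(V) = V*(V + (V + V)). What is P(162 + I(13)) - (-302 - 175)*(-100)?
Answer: 399861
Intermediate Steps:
I(V) = 3*V² (I(V) = V*(V + 2*V) = V*(3*V) = 3*V²)
P(162 + I(13)) - (-302 - 175)*(-100) = (162 + 3*13²)² - (-302 - 175)*(-100) = (162 + 3*169)² - (-477)*(-100) = (162 + 507)² - 1*47700 = 669² - 47700 = 447561 - 47700 = 399861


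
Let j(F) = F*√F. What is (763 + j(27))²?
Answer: 601852 + 123606*√3 ≈ 8.1594e+5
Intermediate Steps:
j(F) = F^(3/2)
(763 + j(27))² = (763 + 27^(3/2))² = (763 + 81*√3)²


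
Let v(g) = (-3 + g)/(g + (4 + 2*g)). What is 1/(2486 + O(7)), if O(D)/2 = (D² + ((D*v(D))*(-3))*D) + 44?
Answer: 25/65624 ≈ 0.00038096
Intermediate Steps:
v(g) = (-3 + g)/(4 + 3*g)
O(D) = 88 + 2*D² - 6*D²*(-3 + D)/(4 + 3*D) (O(D) = 2*((D² + ((D*((-3 + D)/(4 + 3*D)))*(-3))*D) + 44) = 2*((D² + ((D*(-3 + D)/(4 + 3*D))*(-3))*D) + 44) = 2*((D² + (-3*D*(-3 + D)/(4 + 3*D))*D) + 44) = 2*((D² - 3*D²*(-3 + D)/(4 + 3*D)) + 44) = 2*(44 + D² - 3*D²*(-3 + D)/(4 + 3*D)) = 88 + 2*D² - 6*D²*(-3 + D)/(4 + 3*D))
1/(2486 + O(7)) = 1/(2486 + 2*(176 + 13*7² + 132*7)/(4 + 3*7)) = 1/(2486 + 2*(176 + 13*49 + 924)/(4 + 21)) = 1/(2486 + 2*(176 + 637 + 924)/25) = 1/(2486 + 2*(1/25)*1737) = 1/(2486 + 3474/25) = 1/(65624/25) = 25/65624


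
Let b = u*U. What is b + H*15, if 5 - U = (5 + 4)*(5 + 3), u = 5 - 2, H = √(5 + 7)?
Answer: -201 + 30*√3 ≈ -149.04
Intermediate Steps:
H = 2*√3 (H = √12 = 2*√3 ≈ 3.4641)
u = 3
U = -67 (U = 5 - (5 + 4)*(5 + 3) = 5 - 9*8 = 5 - 1*72 = 5 - 72 = -67)
b = -201 (b = 3*(-67) = -201)
b + H*15 = -201 + (2*√3)*15 = -201 + 30*√3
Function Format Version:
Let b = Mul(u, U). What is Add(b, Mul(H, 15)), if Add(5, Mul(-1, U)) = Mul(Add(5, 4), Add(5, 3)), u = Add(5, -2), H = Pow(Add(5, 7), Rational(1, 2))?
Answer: Add(-201, Mul(30, Pow(3, Rational(1, 2)))) ≈ -149.04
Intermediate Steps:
H = Mul(2, Pow(3, Rational(1, 2))) (H = Pow(12, Rational(1, 2)) = Mul(2, Pow(3, Rational(1, 2))) ≈ 3.4641)
u = 3
U = -67 (U = Add(5, Mul(-1, Mul(Add(5, 4), Add(5, 3)))) = Add(5, Mul(-1, Mul(9, 8))) = Add(5, Mul(-1, 72)) = Add(5, -72) = -67)
b = -201 (b = Mul(3, -67) = -201)
Add(b, Mul(H, 15)) = Add(-201, Mul(Mul(2, Pow(3, Rational(1, 2))), 15)) = Add(-201, Mul(30, Pow(3, Rational(1, 2))))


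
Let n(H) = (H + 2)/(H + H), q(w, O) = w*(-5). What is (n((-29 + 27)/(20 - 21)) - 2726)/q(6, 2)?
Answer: 545/6 ≈ 90.833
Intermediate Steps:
q(w, O) = -5*w
n(H) = (2 + H)/(2*H) (n(H) = (2 + H)/((2*H)) = (2 + H)*(1/(2*H)) = (2 + H)/(2*H))
(n((-29 + 27)/(20 - 21)) - 2726)/q(6, 2) = ((2 + (-29 + 27)/(20 - 21))/(2*(((-29 + 27)/(20 - 21)))) - 2726)/((-5*6)) = ((2 - 2/(-1))/(2*((-2/(-1)))) - 2726)/(-30) = ((2 - 2*(-1))/(2*((-2*(-1)))) - 2726)*(-1/30) = ((½)*(2 + 2)/2 - 2726)*(-1/30) = ((½)*(½)*4 - 2726)*(-1/30) = (1 - 2726)*(-1/30) = -2725*(-1/30) = 545/6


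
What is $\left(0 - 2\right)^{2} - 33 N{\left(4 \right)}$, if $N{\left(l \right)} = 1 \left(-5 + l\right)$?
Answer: $37$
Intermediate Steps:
$N{\left(l \right)} = -5 + l$
$\left(0 - 2\right)^{2} - 33 N{\left(4 \right)} = \left(0 - 2\right)^{2} - 33 \left(-5 + 4\right) = \left(-2\right)^{2} - -33 = 4 + 33 = 37$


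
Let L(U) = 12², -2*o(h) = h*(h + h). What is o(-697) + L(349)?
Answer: -485665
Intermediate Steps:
o(h) = -h² (o(h) = -h*(h + h)/2 = -h*2*h/2 = -h²)
L(U) = 144
o(-697) + L(349) = -1*(-697)² + 144 = -1*485809 + 144 = -485809 + 144 = -485665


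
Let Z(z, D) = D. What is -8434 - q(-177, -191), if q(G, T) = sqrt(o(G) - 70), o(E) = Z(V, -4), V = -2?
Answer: -8434 - I*sqrt(74) ≈ -8434.0 - 8.6023*I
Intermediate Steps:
o(E) = -4
q(G, T) = I*sqrt(74) (q(G, T) = sqrt(-4 - 70) = sqrt(-74) = I*sqrt(74))
-8434 - q(-177, -191) = -8434 - I*sqrt(74)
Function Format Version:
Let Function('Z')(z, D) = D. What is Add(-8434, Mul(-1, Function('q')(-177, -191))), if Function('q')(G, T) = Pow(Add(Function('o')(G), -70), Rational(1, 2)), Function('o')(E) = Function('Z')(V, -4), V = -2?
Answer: Add(-8434, Mul(-1, I, Pow(74, Rational(1, 2)))) ≈ Add(-8434.0, Mul(-8.6023, I))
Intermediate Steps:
Function('o')(E) = -4
Function('q')(G, T) = Mul(I, Pow(74, Rational(1, 2))) (Function('q')(G, T) = Pow(Add(-4, -70), Rational(1, 2)) = Pow(-74, Rational(1, 2)) = Mul(I, Pow(74, Rational(1, 2))))
Add(-8434, Mul(-1, Function('q')(-177, -191))) = Add(-8434, Mul(-1, Mul(I, Pow(74, Rational(1, 2))))) = Add(-8434, Mul(-1, I, Pow(74, Rational(1, 2))))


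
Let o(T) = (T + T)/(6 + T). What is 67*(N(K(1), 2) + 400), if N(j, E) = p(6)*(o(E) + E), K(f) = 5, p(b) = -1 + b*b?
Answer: 65325/2 ≈ 32663.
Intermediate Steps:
p(b) = -1 + b**2
o(T) = 2*T/(6 + T) (o(T) = (2*T)/(6 + T) = 2*T/(6 + T))
N(j, E) = 35*E + 70*E/(6 + E) (N(j, E) = (-1 + 6**2)*(2*E/(6 + E) + E) = (-1 + 36)*(E + 2*E/(6 + E)) = 35*(E + 2*E/(6 + E)) = 35*E + 70*E/(6 + E))
67*(N(K(1), 2) + 400) = 67*(35*2*(8 + 2)/(6 + 2) + 400) = 67*(35*2*10/8 + 400) = 67*(35*2*(1/8)*10 + 400) = 67*(175/2 + 400) = 67*(975/2) = 65325/2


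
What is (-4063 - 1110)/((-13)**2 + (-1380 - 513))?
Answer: 5173/1724 ≈ 3.0006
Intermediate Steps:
(-4063 - 1110)/((-13)**2 + (-1380 - 513)) = -5173/(169 - 1893) = -5173/(-1724) = -5173*(-1/1724) = 5173/1724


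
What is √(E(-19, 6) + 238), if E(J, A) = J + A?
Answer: 15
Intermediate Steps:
E(J, A) = A + J
√(E(-19, 6) + 238) = √((6 - 19) + 238) = √(-13 + 238) = √225 = 15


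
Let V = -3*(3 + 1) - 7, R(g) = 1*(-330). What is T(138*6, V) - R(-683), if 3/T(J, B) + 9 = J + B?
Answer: 264003/800 ≈ 330.00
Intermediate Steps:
R(g) = -330
V = -19 (V = -3*4 - 7 = -12 - 7 = -19)
T(J, B) = 3/(-9 + B + J) (T(J, B) = 3/(-9 + (J + B)) = 3/(-9 + (B + J)) = 3/(-9 + B + J))
T(138*6, V) - R(-683) = 3/(-9 - 19 + 138*6) - 1*(-330) = 3/(-9 - 19 + 828) + 330 = 3/800 + 330 = 264003/800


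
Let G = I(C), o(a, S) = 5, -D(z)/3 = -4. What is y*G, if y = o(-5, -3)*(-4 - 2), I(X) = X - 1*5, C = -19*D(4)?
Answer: 6990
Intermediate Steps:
D(z) = 12 (D(z) = -3*(-4) = 12)
C = -228 (C = -19*12 = -228)
I(X) = -5 + X (I(X) = X - 5 = -5 + X)
G = -233 (G = -5 - 228 = -233)
y = -30 (y = 5*(-4 - 2) = 5*(-6) = -30)
y*G = -30*(-233) = 6990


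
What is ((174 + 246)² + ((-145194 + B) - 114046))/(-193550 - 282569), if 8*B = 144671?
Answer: 74007/544136 ≈ 0.13601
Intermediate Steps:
B = 144671/8 (B = (⅛)*144671 = 144671/8 ≈ 18084.)
((174 + 246)² + ((-145194 + B) - 114046))/(-193550 - 282569) = ((174 + 246)² + ((-145194 + 144671/8) - 114046))/(-193550 - 282569) = (420² + (-1016881/8 - 114046))/(-476119) = (176400 - 1929249/8)*(-1/476119) = -518049/8*(-1/476119) = 74007/544136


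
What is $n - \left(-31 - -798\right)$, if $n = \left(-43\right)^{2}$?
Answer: $1082$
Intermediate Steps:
$n = 1849$
$n - \left(-31 - -798\right) = 1849 - \left(-31 - -798\right) = 1849 - \left(-31 + 798\right) = 1849 - 767 = 1082$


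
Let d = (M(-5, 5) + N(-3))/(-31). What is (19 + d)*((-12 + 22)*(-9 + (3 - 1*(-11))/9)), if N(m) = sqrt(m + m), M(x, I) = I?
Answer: -391280/279 + 670*I*sqrt(6)/279 ≈ -1402.4 + 5.8823*I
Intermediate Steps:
N(m) = sqrt(2)*sqrt(m) (N(m) = sqrt(2*m) = sqrt(2)*sqrt(m))
d = -5/31 - I*sqrt(6)/31 (d = (5 + sqrt(2)*sqrt(-3))/(-31) = (5 + sqrt(2)*(I*sqrt(3)))*(-1/31) = (5 + I*sqrt(6))*(-1/31) = -5/31 - I*sqrt(6)/31 ≈ -0.16129 - 0.079016*I)
(19 + d)*((-12 + 22)*(-9 + (3 - 1*(-11))/9)) = (19 + (-5/31 - I*sqrt(6)/31))*((-12 + 22)*(-9 + (3 - 1*(-11))/9)) = (584/31 - I*sqrt(6)/31)*(10*(-9 + (3 + 11)*(1/9))) = (584/31 - I*sqrt(6)/31)*(10*(-9 + 14*(1/9))) = (584/31 - I*sqrt(6)/31)*(10*(-9 + 14/9)) = (584/31 - I*sqrt(6)/31)*(10*(-67/9)) = (584/31 - I*sqrt(6)/31)*(-670/9) = -391280/279 + 670*I*sqrt(6)/279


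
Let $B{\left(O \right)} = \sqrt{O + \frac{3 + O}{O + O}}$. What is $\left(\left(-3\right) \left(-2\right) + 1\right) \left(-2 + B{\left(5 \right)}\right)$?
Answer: $-14 + \frac{7 \sqrt{145}}{5} \approx 2.8582$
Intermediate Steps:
$B{\left(O \right)} = \sqrt{O + \frac{3 + O}{2 O}}$
$\left(\left(-3\right) \left(-2\right) + 1\right) \left(-2 + B{\left(5 \right)}\right) = \left(\left(-3\right) \left(-2\right) + 1\right) \left(-2 + \frac{\sqrt{2 + 4 \cdot 5 + \frac{6}{5}}}{2}\right) = \left(6 + 1\right) \left(-2 + \frac{\sqrt{2 + 20 + 6 \cdot \frac{1}{5}}}{2}\right) = 7 \left(-2 + \frac{\sqrt{2 + 20 + \frac{6}{5}}}{2}\right) = 7 \left(-2 + \frac{\sqrt{\frac{116}{5}}}{2}\right) = 7 \left(-2 + \frac{\frac{2}{5} \sqrt{145}}{2}\right) = 7 \left(-2 + \frac{\sqrt{145}}{5}\right) = -14 + \frac{7 \sqrt{145}}{5}$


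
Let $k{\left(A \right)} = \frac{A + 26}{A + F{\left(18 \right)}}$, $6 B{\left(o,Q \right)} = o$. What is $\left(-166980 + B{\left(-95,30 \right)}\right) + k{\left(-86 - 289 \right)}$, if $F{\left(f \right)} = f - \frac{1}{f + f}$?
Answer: $- \frac{12878309291}{77118} \approx -1.6699 \cdot 10^{5}$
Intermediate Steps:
$B{\left(o,Q \right)} = \frac{o}{6}$
$F{\left(f \right)} = f - \frac{1}{2 f}$
$k{\left(A \right)} = \frac{26 + A}{\frac{647}{36} + A}$ ($k{\left(A \right)} = \frac{A + 26}{A + \left(18 - \frac{1}{2 \cdot 18}\right)} = \frac{26 + A}{A + \left(18 - \frac{1}{36}\right)} = \frac{26 + A}{A + \frac{647}{36}} = \frac{26 + A}{\frac{647}{36} + A}$)
$\left(-166980 + B{\left(-95,30 \right)}\right) + k{\left(-86 - 289 \right)} = \left(-166980 + \frac{1}{6} \left(-95\right)\right) + \frac{36 \left(26 - 375\right)}{647 + 36 \left(-86 - 289\right)} = \left(-166980 - \frac{95}{6}\right) + \frac{36 \left(26 - 375\right)}{647 + 36 \left(-86 - 289\right)} = - \frac{1001975}{6} + \frac{36 \left(26 - 375\right)}{647 + 36 \left(-375\right)} = - \frac{1001975}{6} + 36 \frac{1}{647 - 13500} \left(-349\right) = - \frac{1001975}{6} + 36 \frac{1}{-12853} \left(-349\right) = - \frac{1001975}{6} + 36 \left(- \frac{1}{12853}\right) \left(-349\right) = - \frac{1001975}{6} + \frac{12564}{12853} = - \frac{12878309291}{77118}$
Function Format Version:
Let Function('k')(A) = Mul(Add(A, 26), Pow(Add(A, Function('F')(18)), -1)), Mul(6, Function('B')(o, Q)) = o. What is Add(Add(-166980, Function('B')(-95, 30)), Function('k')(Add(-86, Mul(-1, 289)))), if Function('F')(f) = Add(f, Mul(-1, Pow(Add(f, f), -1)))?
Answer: Rational(-12878309291, 77118) ≈ -1.6699e+5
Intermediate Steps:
Function('B')(o, Q) = Mul(Rational(1, 6), o)
Function('F')(f) = Add(f, Mul(Rational(-1, 2), Pow(f, -1))) (Function('F')(f) = Add(f, Mul(-1, Pow(Mul(2, f), -1))) = Add(f, Mul(-1, Mul(Rational(1, 2), Pow(f, -1)))) = Add(f, Mul(Rational(-1, 2), Pow(f, -1))))
Function('k')(A) = Mul(Pow(Add(Rational(647, 36), A), -1), Add(26, A)) (Function('k')(A) = Mul(Add(A, 26), Pow(Add(A, Add(18, Mul(Rational(-1, 2), Pow(18, -1)))), -1)) = Mul(Add(26, A), Pow(Add(A, Add(18, Mul(Rational(-1, 2), Rational(1, 18)))), -1)) = Mul(Add(26, A), Pow(Add(A, Add(18, Rational(-1, 36))), -1)) = Mul(Add(26, A), Pow(Add(A, Rational(647, 36)), -1)) = Mul(Add(26, A), Pow(Add(Rational(647, 36), A), -1)) = Mul(Pow(Add(Rational(647, 36), A), -1), Add(26, A)))
Add(Add(-166980, Function('B')(-95, 30)), Function('k')(Add(-86, Mul(-1, 289)))) = Add(Add(-166980, Mul(Rational(1, 6), -95)), Mul(36, Pow(Add(647, Mul(36, Add(-86, Mul(-1, 289)))), -1), Add(26, Add(-86, Mul(-1, 289))))) = Add(Add(-166980, Rational(-95, 6)), Mul(36, Pow(Add(647, Mul(36, Add(-86, -289))), -1), Add(26, Add(-86, -289)))) = Add(Rational(-1001975, 6), Mul(36, Pow(Add(647, Mul(36, -375)), -1), Add(26, -375))) = Add(Rational(-1001975, 6), Mul(36, Pow(Add(647, -13500), -1), -349)) = Add(Rational(-1001975, 6), Mul(36, Pow(-12853, -1), -349)) = Add(Rational(-1001975, 6), Mul(36, Rational(-1, 12853), -349)) = Add(Rational(-1001975, 6), Rational(12564, 12853)) = Rational(-12878309291, 77118)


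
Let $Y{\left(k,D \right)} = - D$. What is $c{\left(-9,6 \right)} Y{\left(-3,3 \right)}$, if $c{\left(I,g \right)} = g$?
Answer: $-18$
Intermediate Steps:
$c{\left(-9,6 \right)} Y{\left(-3,3 \right)} = 6 \left(\left(-1\right) 3\right) = 6 \left(-3\right) = -18$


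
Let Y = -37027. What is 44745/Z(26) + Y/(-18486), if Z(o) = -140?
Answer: -82197229/258804 ≈ -317.60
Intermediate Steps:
44745/Z(26) + Y/(-18486) = 44745/(-140) - 37027/(-18486) = 44745*(-1/140) - 37027*(-1/18486) = -8949/28 + 37027/18486 = -82197229/258804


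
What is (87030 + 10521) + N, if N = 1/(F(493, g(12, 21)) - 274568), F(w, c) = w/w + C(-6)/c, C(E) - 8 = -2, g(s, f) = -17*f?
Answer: 3187330159606/32673475 ≈ 97551.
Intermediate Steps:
C(E) = 6 (C(E) = 8 - 2 = 6)
F(w, c) = 1 + 6/c (F(w, c) = w/w + 6/c = 1 + 6/c)
N = -119/32673475 (N = 1/((6 - 17*21)/((-17*21)) - 274568) = 1/((6 - 357)/(-357) - 274568) = 1/(-1/357*(-351) - 274568) = 1/(117/119 - 274568) = 1/(-32673475/119) = -119/32673475 ≈ -3.6421e-6)
(87030 + 10521) + N = (87030 + 10521) - 119/32673475 = 97551 - 119/32673475 = 3187330159606/32673475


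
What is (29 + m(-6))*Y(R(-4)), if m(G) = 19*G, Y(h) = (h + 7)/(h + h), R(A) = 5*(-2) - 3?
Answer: -255/13 ≈ -19.615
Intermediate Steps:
R(A) = -13 (R(A) = -10 - 3 = -13)
Y(h) = (7 + h)/(2*h) (Y(h) = (7 + h)/((2*h)) = (7 + h)*(1/(2*h)) = (7 + h)/(2*h))
(29 + m(-6))*Y(R(-4)) = (29 + 19*(-6))*((1/2)*(7 - 13)/(-13)) = (29 - 114)*((1/2)*(-1/13)*(-6)) = -85*3/13 = -255/13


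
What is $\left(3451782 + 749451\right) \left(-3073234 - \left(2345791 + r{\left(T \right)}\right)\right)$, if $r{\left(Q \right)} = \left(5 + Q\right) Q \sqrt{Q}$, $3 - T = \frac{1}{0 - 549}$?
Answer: $-22766586657825 - \frac{40554020407616 \sqrt{6283}}{18385461} \approx -2.2767 \cdot 10^{13}$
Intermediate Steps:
$T = \frac{1648}{549}$ ($T = 3 - \frac{1}{0 - 549} = 3 - \frac{1}{-549} = 3 - - \frac{1}{549} = 3 + \frac{1}{549} = \frac{1648}{549} \approx 3.0018$)
$r{\left(Q \right)} = Q^{\frac{3}{2}} \left(5 + Q\right)$ ($r{\left(Q \right)} = Q \left(5 + Q\right) \sqrt{Q} = Q^{\frac{3}{2}} \left(5 + Q\right)$)
$\left(3451782 + 749451\right) \left(-3073234 - \left(2345791 + r{\left(T \right)}\right)\right) = \left(3451782 + 749451\right) \left(-3073234 - \left(2345791 + \left(\frac{1648}{549}\right)^{\frac{3}{2}} \left(5 + \frac{1648}{549}\right)\right)\right) = 4201233 \left(-3073234 - \left(2345791 + \frac{6592 \sqrt{6283}}{100467} \cdot \frac{4393}{549}\right)\right) = 4201233 \left(-3073234 - \left(2345791 + \frac{28958656 \sqrt{6283}}{55156383}\right)\right) = 4201233 \left(-5419025 - \frac{28958656 \sqrt{6283}}{55156383}\right) = -22766586657825 - \frac{40554020407616 \sqrt{6283}}{18385461}$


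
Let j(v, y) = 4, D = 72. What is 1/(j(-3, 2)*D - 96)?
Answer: 1/192 ≈ 0.0052083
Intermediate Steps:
1/(j(-3, 2)*D - 96) = 1/(4*72 - 96) = 1/(288 - 96) = 1/192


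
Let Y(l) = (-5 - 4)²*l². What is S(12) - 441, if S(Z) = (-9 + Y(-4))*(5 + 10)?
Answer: 18864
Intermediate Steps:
Y(l) = 81*l² (Y(l) = (-9)²*l² = 81*l²)
S(Z) = 19305 (S(Z) = (-9 + 81*(-4)²)*(5 + 10) = (-9 + 81*16)*15 = (-9 + 1296)*15 = 1287*15 = 19305)
S(12) - 441 = 19305 - 441 = 18864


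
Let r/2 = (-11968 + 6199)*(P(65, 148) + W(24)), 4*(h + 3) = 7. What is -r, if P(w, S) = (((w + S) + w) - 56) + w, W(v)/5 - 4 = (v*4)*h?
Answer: -3380634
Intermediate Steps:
h = -5/4 (h = -3 + (¼)*7 = -3 + 7/4 = -5/4 ≈ -1.2500)
W(v) = 20 - 25*v (W(v) = 20 + 5*((v*4)*(-5/4)) = 20 + 5*((4*v)*(-5/4)) = 20 + 5*(-5*v) = 20 - 25*v)
P(w, S) = -56 + S + 3*w (P(w, S) = (((S + w) + w) - 56) + w = ((S + 2*w) - 56) + w = (-56 + S + 2*w) + w = -56 + S + 3*w)
r = 3380634 (r = 2*((-11968 + 6199)*((-56 + 148 + 3*65) + (20 - 25*24))) = 2*(-5769*((-56 + 148 + 195) + (20 - 600))) = 2*(-5769*(287 - 580)) = 2*(-5769*(-293)) = 2*1690317 = 3380634)
-r = -1*3380634 = -3380634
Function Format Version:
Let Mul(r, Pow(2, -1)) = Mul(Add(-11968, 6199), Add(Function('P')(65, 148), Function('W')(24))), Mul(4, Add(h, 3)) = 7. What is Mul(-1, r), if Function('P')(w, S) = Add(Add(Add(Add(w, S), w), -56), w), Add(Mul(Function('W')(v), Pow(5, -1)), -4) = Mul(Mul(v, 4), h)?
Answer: -3380634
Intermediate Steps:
h = Rational(-5, 4) (h = Add(-3, Mul(Rational(1, 4), 7)) = Add(-3, Rational(7, 4)) = Rational(-5, 4) ≈ -1.2500)
Function('W')(v) = Add(20, Mul(-25, v)) (Function('W')(v) = Add(20, Mul(5, Mul(Mul(v, 4), Rational(-5, 4)))) = Add(20, Mul(5, Mul(Mul(4, v), Rational(-5, 4)))) = Add(20, Mul(5, Mul(-5, v))) = Add(20, Mul(-25, v)))
Function('P')(w, S) = Add(-56, S, Mul(3, w)) (Function('P')(w, S) = Add(Add(Add(Add(S, w), w), -56), w) = Add(Add(Add(S, Mul(2, w)), -56), w) = Add(Add(-56, S, Mul(2, w)), w) = Add(-56, S, Mul(3, w)))
r = 3380634 (r = Mul(2, Mul(Add(-11968, 6199), Add(Add(-56, 148, Mul(3, 65)), Add(20, Mul(-25, 24))))) = Mul(2, Mul(-5769, Add(Add(-56, 148, 195), Add(20, -600)))) = Mul(2, Mul(-5769, Add(287, -580))) = Mul(2, Mul(-5769, -293)) = Mul(2, 1690317) = 3380634)
Mul(-1, r) = Mul(-1, 3380634) = -3380634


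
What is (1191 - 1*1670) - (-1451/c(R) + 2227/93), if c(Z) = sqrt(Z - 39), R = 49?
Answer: -46774/93 + 1451*sqrt(10)/10 ≈ -44.100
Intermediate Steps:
c(Z) = sqrt(-39 + Z)
(1191 - 1*1670) - (-1451/c(R) + 2227/93) = (1191 - 1*1670) - (-1451/sqrt(-39 + 49) + 2227/93) = (1191 - 1670) - (-1451*sqrt(10)/10 + 2227*(1/93)) = -479 - (-1451*sqrt(10)/10 + 2227/93) = -479 - (2227/93 - 1451*sqrt(10)/10) = -479 + (-2227/93 + 1451*sqrt(10)/10) = -46774/93 + 1451*sqrt(10)/10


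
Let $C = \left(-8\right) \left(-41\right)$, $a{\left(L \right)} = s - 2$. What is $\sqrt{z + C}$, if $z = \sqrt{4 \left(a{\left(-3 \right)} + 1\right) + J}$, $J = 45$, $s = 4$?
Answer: $\sqrt{328 + \sqrt{57}} \approx 18.318$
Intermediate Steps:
$a{\left(L \right)} = 2$ ($a{\left(L \right)} = 4 - 2 = 2$)
$C = 328$
$z = \sqrt{57}$ ($z = \sqrt{4 \left(2 + 1\right) + 45} = \sqrt{4 \cdot 3 + 45} = \sqrt{12 + 45} = \sqrt{57} \approx 7.5498$)
$\sqrt{z + C} = \sqrt{\sqrt{57} + 328} = \sqrt{328 + \sqrt{57}}$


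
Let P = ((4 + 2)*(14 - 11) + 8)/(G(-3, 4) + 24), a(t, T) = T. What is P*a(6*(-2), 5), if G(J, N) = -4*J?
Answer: 65/18 ≈ 3.6111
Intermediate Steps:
P = 13/18 (P = ((4 + 2)*(14 - 11) + 8)/(-4*(-3) + 24) = (6*3 + 8)/(12 + 24) = (18 + 8)/36 = 26*(1/36) = 13/18 ≈ 0.72222)
P*a(6*(-2), 5) = (13/18)*5 = 65/18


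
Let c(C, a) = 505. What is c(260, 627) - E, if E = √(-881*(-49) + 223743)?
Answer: 505 - 4*√16682 ≈ -11.635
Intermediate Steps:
E = 4*√16682 (E = √(43169 + 223743) = √266912 = 4*√16682 ≈ 516.63)
c(260, 627) - E = 505 - 4*√16682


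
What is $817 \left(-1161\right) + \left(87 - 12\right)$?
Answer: $-948462$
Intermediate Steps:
$817 \left(-1161\right) + \left(87 - 12\right) = -948537 + 75 = -948462$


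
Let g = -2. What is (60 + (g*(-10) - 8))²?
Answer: 5184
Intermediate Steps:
(60 + (g*(-10) - 8))² = (60 + (-2*(-10) - 8))² = (60 + (20 - 8))² = (60 + 12)² = 72² = 5184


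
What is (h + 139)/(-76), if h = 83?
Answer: -111/38 ≈ -2.9211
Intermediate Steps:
(h + 139)/(-76) = (83 + 139)/(-76) = 222*(-1/76) = -111/38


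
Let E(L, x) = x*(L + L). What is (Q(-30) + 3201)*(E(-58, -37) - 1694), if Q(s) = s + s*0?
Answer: 8238258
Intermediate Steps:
Q(s) = s (Q(s) = s + 0 = s)
E(L, x) = 2*L*x (E(L, x) = x*(2*L) = 2*L*x)
(Q(-30) + 3201)*(E(-58, -37) - 1694) = (-30 + 3201)*(2*(-58)*(-37) - 1694) = 3171*(4292 - 1694) = 3171*2598 = 8238258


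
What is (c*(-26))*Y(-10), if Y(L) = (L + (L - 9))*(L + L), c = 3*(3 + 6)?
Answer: -407160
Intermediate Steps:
c = 27 (c = 3*9 = 27)
Y(L) = 2*L*(-9 + 2*L) (Y(L) = (L + (-9 + L))*(2*L) = (-9 + 2*L)*(2*L) = 2*L*(-9 + 2*L))
(c*(-26))*Y(-10) = (27*(-26))*(2*(-10)*(-9 + 2*(-10))) = -1404*(-10)*(-9 - 20) = -1404*(-10)*(-29) = -702*580 = -407160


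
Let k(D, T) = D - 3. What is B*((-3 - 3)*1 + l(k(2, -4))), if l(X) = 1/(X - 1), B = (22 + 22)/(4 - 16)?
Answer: 143/6 ≈ 23.833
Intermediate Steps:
k(D, T) = -3 + D
B = -11/3 (B = 44/(-12) = 44*(-1/12) = -11/3 ≈ -3.6667)
l(X) = 1/(-1 + X)
B*((-3 - 3)*1 + l(k(2, -4))) = -11*((-3 - 3)*1 + 1/(-1 + (-3 + 2)))/3 = -11*(-6*1 + 1/(-1 - 1))/3 = -11*(-6 + 1/(-2))/3 = -11*(-6 - ½)/3 = -11/3*(-13/2) = 143/6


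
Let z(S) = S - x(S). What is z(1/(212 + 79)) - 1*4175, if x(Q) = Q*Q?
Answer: -353542885/84681 ≈ -4175.0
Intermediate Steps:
x(Q) = Q²
z(S) = S - S²
z(1/(212 + 79)) - 1*4175 = (1 - 1/(212 + 79))/(212 + 79) - 1*4175 = (1 - 1/291)/291 - 4175 = (1/291)*(290/291) - 4175 = 290/84681 - 4175 = -353542885/84681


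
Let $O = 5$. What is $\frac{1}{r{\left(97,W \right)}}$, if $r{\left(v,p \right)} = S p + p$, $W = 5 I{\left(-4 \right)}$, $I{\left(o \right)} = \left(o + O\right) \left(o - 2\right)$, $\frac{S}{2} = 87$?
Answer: $- \frac{1}{5250} \approx -0.00019048$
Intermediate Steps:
$S = 174$ ($S = 2 \cdot 87 = 174$)
$I{\left(o \right)} = \left(-2 + o\right) \left(5 + o\right)$ ($I{\left(o \right)} = \left(o + 5\right) \left(o - 2\right) = \left(5 + o\right) \left(-2 + o\right) = \left(-2 + o\right) \left(5 + o\right)$)
$W = -30$ ($W = 5 \left(-10 + \left(-4\right)^{2} + 3 \left(-4\right)\right) = 5 \left(-10 + 16 - 12\right) = 5 \left(-6\right) = -30$)
$r{\left(v,p \right)} = 175 p$ ($r{\left(v,p \right)} = 174 p + p = 175 p$)
$\frac{1}{r{\left(97,W \right)}} = \frac{1}{175 \left(-30\right)} = \frac{1}{-5250} = - \frac{1}{5250}$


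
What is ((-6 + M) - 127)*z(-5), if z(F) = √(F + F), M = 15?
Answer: -118*I*√10 ≈ -373.15*I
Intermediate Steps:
z(F) = √2*√F (z(F) = √(2*F) = √2*√F)
((-6 + M) - 127)*z(-5) = ((-6 + 15) - 127)*(√2*√(-5)) = (9 - 127)*(√2*(I*√5)) = -118*I*√10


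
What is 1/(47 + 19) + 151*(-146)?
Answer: -1455035/66 ≈ -22046.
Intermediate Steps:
1/(47 + 19) + 151*(-146) = 1/66 - 22046 = -1455035/66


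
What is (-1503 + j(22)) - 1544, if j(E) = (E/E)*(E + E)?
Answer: -3003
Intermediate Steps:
j(E) = 2*E (j(E) = 1*(2*E) = 2*E)
(-1503 + j(22)) - 1544 = (-1503 + 2*22) - 1544 = (-1503 + 44) - 1544 = -1459 - 1544 = -3003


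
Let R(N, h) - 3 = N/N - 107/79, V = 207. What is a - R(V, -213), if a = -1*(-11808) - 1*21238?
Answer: -745179/79 ≈ -9432.6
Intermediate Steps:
R(N, h) = 209/79 (R(N, h) = 3 + (N/N - 107/79) = 3 + (1 - 107*1/79) = 3 + (1 - 107/79) = 3 - 28/79 = 209/79)
a = -9430 (a = 11808 - 21238 = -9430)
a - R(V, -213) = -9430 - 1*209/79 = -9430 - 209/79 = -745179/79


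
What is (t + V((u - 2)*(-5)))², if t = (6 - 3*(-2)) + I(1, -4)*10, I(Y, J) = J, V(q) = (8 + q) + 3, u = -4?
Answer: 169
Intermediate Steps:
V(q) = 11 + q
t = -28 (t = (6 - 3*(-2)) - 4*10 = (6 + 6) - 40 = 12 - 40 = -28)
(t + V((u - 2)*(-5)))² = (-28 + (11 + (-4 - 2)*(-5)))² = (-28 + (11 - 6*(-5)))² = (-28 + (11 + 30))² = (-28 + 41)² = 13² = 169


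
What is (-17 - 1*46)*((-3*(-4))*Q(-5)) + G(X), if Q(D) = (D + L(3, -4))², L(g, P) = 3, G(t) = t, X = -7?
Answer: -3031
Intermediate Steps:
Q(D) = (3 + D)² (Q(D) = (D + 3)² = (3 + D)²)
(-17 - 1*46)*((-3*(-4))*Q(-5)) + G(X) = (-17 - 1*46)*((-3*(-4))*(3 - 5)²) - 7 = (-17 - 46)*(12*(-2)²) - 7 = -756*4 - 7 = -63*48 - 7 = -3024 - 7 = -3031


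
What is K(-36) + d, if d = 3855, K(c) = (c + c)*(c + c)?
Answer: 9039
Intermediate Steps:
K(c) = 4*c² (K(c) = (2*c)*(2*c) = 4*c²)
K(-36) + d = 4*(-36)² + 3855 = 4*1296 + 3855 = 5184 + 3855 = 9039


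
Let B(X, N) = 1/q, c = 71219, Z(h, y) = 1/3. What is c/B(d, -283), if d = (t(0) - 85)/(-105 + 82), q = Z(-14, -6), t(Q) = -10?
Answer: 71219/3 ≈ 23740.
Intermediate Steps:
Z(h, y) = 1/3
q = 1/3 ≈ 0.33333
d = 95/23 (d = (-10 - 85)/(-105 + 82) = -95/(-23) = -95*(-1/23) = 95/23 ≈ 4.1304)
B(X, N) = 3 (B(X, N) = 1/(1/3) = 3)
c/B(d, -283) = 71219/3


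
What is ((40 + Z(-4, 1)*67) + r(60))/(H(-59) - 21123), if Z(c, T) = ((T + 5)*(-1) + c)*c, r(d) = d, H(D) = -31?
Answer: -1390/10577 ≈ -0.13142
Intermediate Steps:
Z(c, T) = c*(-5 + c - T) (Z(c, T) = ((5 + T)*(-1) + c)*c = ((-5 - T) + c)*c = (-5 + c - T)*c = c*(-5 + c - T))
((40 + Z(-4, 1)*67) + r(60))/(H(-59) - 21123) = ((40 - 4*(-5 - 4 - 1*1)*67) + 60)/(-31 - 21123) = ((40 - 4*(-5 - 4 - 1)*67) + 60)/(-21154) = ((40 - 4*(-10)*67) + 60)*(-1/21154) = ((40 + 40*67) + 60)*(-1/21154) = ((40 + 2680) + 60)*(-1/21154) = (2720 + 60)*(-1/21154) = 2780*(-1/21154) = -1390/10577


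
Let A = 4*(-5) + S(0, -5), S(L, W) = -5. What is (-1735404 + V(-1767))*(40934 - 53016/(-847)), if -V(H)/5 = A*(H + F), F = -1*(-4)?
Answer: -9701813279258/121 ≈ -8.0180e+10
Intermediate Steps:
A = -25 (A = 4*(-5) - 5 = -20 - 5 = -25)
F = 4
V(H) = 500 + 125*H (V(H) = -(-125)*(H + 4) = -(-125)*(4 + H) = -5*(-100 - 25*H) = 500 + 125*H)
(-1735404 + V(-1767))*(40934 - 53016/(-847)) = (-1735404 + (500 + 125*(-1767)))*(40934 - 53016/(-847)) = (-1735404 + (500 - 220875))*(40934 - 53016*(-1)/847) = (-1735404 - 220375)*(40934 - 376*(-141/847)) = -1955779*(40934 + 53016/847) = -1955779*34724114/847 = -9701813279258/121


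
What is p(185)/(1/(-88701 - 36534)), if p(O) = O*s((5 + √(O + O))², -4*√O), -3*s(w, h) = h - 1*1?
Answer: -7722825 - 30891300*√185 ≈ -4.2789e+8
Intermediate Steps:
s(w, h) = ⅓ - h/3 (s(w, h) = -(h - 1*1)/3 = -(h - 1)/3 = -(-1 + h)/3 = ⅓ - h/3)
p(O) = O*(⅓ + 4*√O/3) (p(O) = O*(⅓ - (-4)*√O/3) = O*(⅓ + 4*√O/3))
p(185)/(1/(-88701 - 36534)) = ((⅓)*185 + 4*185^(3/2)/3)/(1/(-88701 - 36534)) = (185/3 + 4*(185*√185)/3)/(1/(-125235)) = (185/3 + 740*√185/3)/(-1/125235) = (185/3 + 740*√185/3)*(-125235) = -7722825 - 30891300*√185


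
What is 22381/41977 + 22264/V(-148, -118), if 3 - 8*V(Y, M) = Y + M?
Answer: 7482627913/11291813 ≈ 662.66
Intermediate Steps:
V(Y, M) = 3/8 - M/8 - Y/8 (V(Y, M) = 3/8 - (Y + M)/8 = 3/8 - (M + Y)/8 = 3/8 + (-M/8 - Y/8) = 3/8 - M/8 - Y/8)
22381/41977 + 22264/V(-148, -118) = 22381/41977 + 22264/(3/8 - ⅛*(-118) - ⅛*(-148)) = 22381*(1/41977) + 22264/(3/8 + 59/4 + 37/2) = 22381/41977 + 22264/(269/8) = 22381/41977 + 22264*(8/269) = 22381/41977 + 178112/269 = 7482627913/11291813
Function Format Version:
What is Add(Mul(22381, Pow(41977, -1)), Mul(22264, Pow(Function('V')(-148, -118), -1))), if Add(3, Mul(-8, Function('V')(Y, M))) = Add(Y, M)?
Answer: Rational(7482627913, 11291813) ≈ 662.66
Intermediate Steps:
Function('V')(Y, M) = Add(Rational(3, 8), Mul(Rational(-1, 8), M), Mul(Rational(-1, 8), Y)) (Function('V')(Y, M) = Add(Rational(3, 8), Mul(Rational(-1, 8), Add(Y, M))) = Add(Rational(3, 8), Mul(Rational(-1, 8), Add(M, Y))) = Add(Rational(3, 8), Add(Mul(Rational(-1, 8), M), Mul(Rational(-1, 8), Y))) = Add(Rational(3, 8), Mul(Rational(-1, 8), M), Mul(Rational(-1, 8), Y)))
Add(Mul(22381, Pow(41977, -1)), Mul(22264, Pow(Function('V')(-148, -118), -1))) = Add(Mul(22381, Pow(41977, -1)), Mul(22264, Pow(Add(Rational(3, 8), Mul(Rational(-1, 8), -118), Mul(Rational(-1, 8), -148)), -1))) = Add(Mul(22381, Rational(1, 41977)), Mul(22264, Pow(Add(Rational(3, 8), Rational(59, 4), Rational(37, 2)), -1))) = Add(Rational(22381, 41977), Mul(22264, Pow(Rational(269, 8), -1))) = Add(Rational(22381, 41977), Mul(22264, Rational(8, 269))) = Add(Rational(22381, 41977), Rational(178112, 269)) = Rational(7482627913, 11291813)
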